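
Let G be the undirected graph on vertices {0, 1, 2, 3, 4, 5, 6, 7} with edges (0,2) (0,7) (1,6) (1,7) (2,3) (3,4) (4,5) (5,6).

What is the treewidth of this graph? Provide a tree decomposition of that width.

Every bag has size at most 3, so the width is 3 − 1 = 2 and tw(G) ≤ 2. For the lower bound, G contains the cycle 7–0–2–3–4–5–6–1–7, so G is not a forest; only forests have treewidth ≤ 1, hence tw(G) ≥ 2. The upper and lower bounds meet at 2, so that is the treewidth.

Treewidth 2.
Bags: B1 = {0, 2, 7}  B2 = {2, 3, 7}  B3 = {3, 4, 7}  B4 = {4, 5, 7}  B5 = {5, 6, 7}  B6 = {1, 6, 7}
Tree: B1–B2, B2–B3, B3–B4, B4–B5, B5–B6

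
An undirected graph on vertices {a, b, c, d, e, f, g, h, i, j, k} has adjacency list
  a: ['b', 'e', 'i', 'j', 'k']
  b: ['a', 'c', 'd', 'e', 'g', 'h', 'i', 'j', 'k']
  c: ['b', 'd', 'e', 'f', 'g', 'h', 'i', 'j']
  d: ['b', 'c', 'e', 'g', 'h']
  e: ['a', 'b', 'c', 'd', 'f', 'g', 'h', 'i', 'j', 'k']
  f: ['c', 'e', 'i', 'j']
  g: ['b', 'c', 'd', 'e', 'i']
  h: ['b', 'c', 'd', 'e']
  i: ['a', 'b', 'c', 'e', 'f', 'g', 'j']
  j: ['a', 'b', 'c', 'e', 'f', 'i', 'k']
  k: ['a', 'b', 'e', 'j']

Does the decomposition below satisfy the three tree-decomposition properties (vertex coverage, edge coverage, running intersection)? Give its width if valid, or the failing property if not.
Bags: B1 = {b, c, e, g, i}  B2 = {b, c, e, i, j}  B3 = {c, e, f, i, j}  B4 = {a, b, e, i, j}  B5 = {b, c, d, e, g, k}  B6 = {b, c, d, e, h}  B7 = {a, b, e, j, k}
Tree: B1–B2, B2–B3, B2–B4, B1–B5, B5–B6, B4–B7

A tree decomposition must satisfy three properties: every vertex lies in some bag; for every edge, both endpoints lie together in some bag; and for every vertex, the bags containing it form a connected subtree. Here bags containing vertex k are not connected in the tree, so the decomposition is invalid.

No — bags containing vertex k are not connected in the tree.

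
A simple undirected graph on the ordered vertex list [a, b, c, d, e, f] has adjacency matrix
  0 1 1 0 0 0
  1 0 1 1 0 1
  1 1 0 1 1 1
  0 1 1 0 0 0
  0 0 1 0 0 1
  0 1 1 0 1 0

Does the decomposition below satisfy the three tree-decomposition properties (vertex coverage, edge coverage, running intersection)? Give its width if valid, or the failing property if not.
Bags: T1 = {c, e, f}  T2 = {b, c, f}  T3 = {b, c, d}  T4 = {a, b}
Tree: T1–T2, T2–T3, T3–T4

A tree decomposition must satisfy three properties: every vertex lies in some bag; for every edge, both endpoints lie together in some bag; and for every vertex, the bags containing it form a connected subtree. Here edge (c,a) lies in no bag, so the decomposition is invalid.

No — edge (c,a) lies in no bag.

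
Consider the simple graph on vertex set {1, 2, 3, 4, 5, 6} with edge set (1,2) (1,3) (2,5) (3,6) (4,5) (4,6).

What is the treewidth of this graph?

A width-2 tree decomposition is:
Bags: B1 = {3, 4, 6}  B2 = {1, 3, 4}  B3 = {1, 2, 4}  B4 = {2, 4, 5}
Tree: B1–B2, B2–B3, B3–B4
Every bag has size at most 3, so the width is 3 − 1 = 2 and tw(G) ≤ 2. Since 4–6–3–1–2–5–4 is a cycle in G, G is not acyclic. Forests are exactly the graphs of treewidth ≤ 1, so tw(G) ≥ 2. Hence tw(G) = 2 exactly.

2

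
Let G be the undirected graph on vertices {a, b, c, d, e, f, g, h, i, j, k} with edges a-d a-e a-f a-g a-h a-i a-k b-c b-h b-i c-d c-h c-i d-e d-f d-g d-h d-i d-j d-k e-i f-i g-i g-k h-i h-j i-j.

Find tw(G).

3

A width-3 tree decomposition is:
Bags: B1 = {a, d, h, i}  B2 = {a, d, e, i}  B3 = {d, h, i, j}  B4 = {c, d, h, i}  B5 = {a, d, f, i}  B6 = {a, d, g, i}  B7 = {b, c, h, i}  B8 = {a, d, g, k}
Tree: B1–B2, B1–B3, B1–B4, B1–B5, B5–B6, B4–B7, B6–B8
The largest bag has 4 vertices, giving width 3; this decomposition certifies tw(G) ≤ 3. On the other hand G contains the 4-clique {a, d, g, k}. A clique must lie in a single bag of any decomposition, so no decomposition can have width below 3. The upper and lower bounds meet at 3, so that is the treewidth.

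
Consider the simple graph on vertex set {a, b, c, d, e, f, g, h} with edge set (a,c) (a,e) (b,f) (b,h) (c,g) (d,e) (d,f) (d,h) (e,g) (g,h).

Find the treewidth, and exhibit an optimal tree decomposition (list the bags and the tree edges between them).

Each bag holds 3 vertices, so the decomposition has width 2, which upper-bounds the treewidth. For the lower bound, G contains the cycle f–b–h–d–f, so G is not a forest; only forests have treewidth ≤ 1, hence tw(G) ≥ 2. Hence tw(G) = 2 exactly.

Treewidth 2.
Bags: B1 = {b, d, f}  B2 = {b, d, h}  B3 = {d, e, h}  B4 = {e, g, h}  B5 = {a, e, g}  B6 = {a, c, g}
Tree: B1–B2, B2–B3, B3–B4, B4–B5, B5–B6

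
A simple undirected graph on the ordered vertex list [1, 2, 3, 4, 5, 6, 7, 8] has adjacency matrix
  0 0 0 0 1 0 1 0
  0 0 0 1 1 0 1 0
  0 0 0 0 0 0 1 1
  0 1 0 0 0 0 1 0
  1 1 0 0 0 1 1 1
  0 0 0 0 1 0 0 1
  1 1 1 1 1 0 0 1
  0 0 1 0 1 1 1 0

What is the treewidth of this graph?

A width-2 tree decomposition is:
Bags: B1 = {1, 5, 7}  B2 = {5, 7, 8}  B3 = {2, 5, 7}  B4 = {2, 4, 7}  B5 = {3, 7, 8}  B6 = {5, 6, 8}
Tree: B1–B2, B1–B3, B3–B4, B2–B5, B2–B6
Every bag has size at most 3, so the width is 3 − 1 = 2 and tw(G) ≤ 2. For the lower bound, the 3 vertices {5, 6, 8} are pairwise adjacent, and any tree decomposition puts a clique entirely inside one bag — forcing width ≥ 2. Therefore the treewidth is 2.

2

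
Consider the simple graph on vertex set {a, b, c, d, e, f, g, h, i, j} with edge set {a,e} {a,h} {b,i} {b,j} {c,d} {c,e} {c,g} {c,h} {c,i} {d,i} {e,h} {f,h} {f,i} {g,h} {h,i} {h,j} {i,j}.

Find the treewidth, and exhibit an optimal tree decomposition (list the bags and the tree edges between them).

Each bag holds 3 vertices, so the decomposition has width 2, which upper-bounds the treewidth. On the other hand G contains the 3-clique {c, d, i}. A clique must lie in a single bag of any decomposition, so no decomposition can have width below 2. Hence tw(G) = 2 exactly.

Treewidth 2.
One such decomposition:
Bags: B1 = {c, h, i}  B2 = {c, d, i}  B3 = {h, i, j}  B4 = {c, e, h}  B5 = {f, h, i}  B6 = {c, g, h}  B7 = {b, i, j}  B8 = {a, e, h}
Tree: B1–B2, B1–B3, B1–B4, B3–B5, B1–B6, B3–B7, B4–B8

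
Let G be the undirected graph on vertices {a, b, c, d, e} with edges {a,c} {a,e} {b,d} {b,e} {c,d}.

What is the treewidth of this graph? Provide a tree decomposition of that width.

The largest bag has 3 vertices, giving width 2; this decomposition certifies tw(G) ≤ 2. The edges a–c–d–b–e–a form a cycle, so G is not a tree and its treewidth is at least 2. Therefore the treewidth is 2.

Treewidth 2.
One optimal decomposition is:
Bags: B1 = {a, c, d}  B2 = {a, b, d}  B3 = {a, b, e}
Tree: B1–B2, B2–B3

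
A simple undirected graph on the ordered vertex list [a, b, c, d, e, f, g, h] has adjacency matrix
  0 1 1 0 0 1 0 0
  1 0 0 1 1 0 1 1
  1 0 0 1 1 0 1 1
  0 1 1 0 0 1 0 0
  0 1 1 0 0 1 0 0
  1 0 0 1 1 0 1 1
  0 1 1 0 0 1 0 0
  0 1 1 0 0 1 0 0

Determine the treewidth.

A width-3 tree decomposition is:
Bags: B1 = {b, c, e, f}  B2 = {b, c, f, h}  B3 = {a, b, c, f}  B4 = {b, c, d, f}  B5 = {b, c, f, g}
Tree: B1–B2, B2–B3, B3–B4, B4–B5
Every bag has size at most 4, so the width is 4 − 1 = 3 and tw(G) ≤ 3. For the lower bound: the 4 vertex sets {e,f}, {b,h}, {c}, {a} are disjoint, each induces a connected subgraph, and every pair is joined by at least one edge of G. Contracting each set to a single vertex therefore yields K_{4} as a minor, and since treewidth is minor-monotone, tw(G) ≥ tw(K_{4}) = 3. Combining the bounds, tw(G) = 3.

3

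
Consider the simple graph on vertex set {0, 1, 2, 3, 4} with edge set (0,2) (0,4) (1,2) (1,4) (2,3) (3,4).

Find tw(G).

A width-2 tree decomposition is:
Bags: B1 = {2, 3, 4}  B2 = {1, 2, 4}  B3 = {0, 2, 4}
Tree: B1–B2, B2–B3
Every bag has size at most 3, so the width is 3 − 1 = 2 and tw(G) ≤ 2. For the lower bound, G contains the cycle 3–4–1–2–3, so G is not a forest; only forests have treewidth ≤ 1, hence tw(G) ≥ 2. Combining the bounds, tw(G) = 2.

2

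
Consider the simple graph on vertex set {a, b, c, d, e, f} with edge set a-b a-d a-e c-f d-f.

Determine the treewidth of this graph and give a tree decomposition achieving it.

Treewidth 1.
One optimal decomposition is:
Bags: B1 = {d, f}  B2 = {a, d}  B3 = {c, f}  B4 = {a, b}  B5 = {a, e}
Tree: B1–B2, B1–B3, B2–B4, B4–B5

Every bag has size at most 2, so the width is 2 − 1 = 1 and tw(G) ≤ 1. G has an edge, so its treewidth is at least 1. Therefore the treewidth is 1.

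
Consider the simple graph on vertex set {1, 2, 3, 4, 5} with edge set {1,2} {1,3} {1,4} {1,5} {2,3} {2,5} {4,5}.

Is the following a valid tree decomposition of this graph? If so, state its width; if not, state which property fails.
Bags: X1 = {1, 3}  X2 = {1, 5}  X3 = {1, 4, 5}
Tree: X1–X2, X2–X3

No — vertex 2 appears in no bag.

A tree decomposition must satisfy three properties: every vertex lies in some bag; for every edge, both endpoints lie together in some bag; and for every vertex, the bags containing it form a connected subtree. Here vertex 2 appears in no bag, so the decomposition is invalid.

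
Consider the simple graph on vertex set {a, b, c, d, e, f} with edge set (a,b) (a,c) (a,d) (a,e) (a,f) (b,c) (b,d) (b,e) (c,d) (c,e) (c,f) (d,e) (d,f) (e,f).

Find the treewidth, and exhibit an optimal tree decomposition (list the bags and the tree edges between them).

Treewidth 4.
One optimal decomposition is:
Bags: B1 = {a, b, c, d, e}  B2 = {a, c, d, e, f}
Tree: B1–B2

Every bag has size at most 5, so the width is 5 − 1 = 4 and tw(G) ≤ 4. On the other hand G contains the 5-clique {a, c, d, e, f}. A clique must lie in a single bag of any decomposition, so no decomposition can have width below 4. Hence tw(G) = 4 exactly.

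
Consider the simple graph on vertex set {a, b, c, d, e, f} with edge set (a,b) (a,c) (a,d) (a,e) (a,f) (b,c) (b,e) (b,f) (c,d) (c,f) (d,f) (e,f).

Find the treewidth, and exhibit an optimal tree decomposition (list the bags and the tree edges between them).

Treewidth 3.
One such decomposition:
Bags: B1 = {a, b, c, f}  B2 = {a, c, d, f}  B3 = {a, b, e, f}
Tree: B1–B2, B1–B3

Each bag holds 4 vertices, so the decomposition has width 3, which upper-bounds the treewidth. Conversely, {a, b, e, f} is a clique of size 4, and the vertices of any clique must share a bag in every tree decomposition; so some bag has ≥ 4 vertices and tw(G) ≥ 3. Combining the bounds, tw(G) = 3.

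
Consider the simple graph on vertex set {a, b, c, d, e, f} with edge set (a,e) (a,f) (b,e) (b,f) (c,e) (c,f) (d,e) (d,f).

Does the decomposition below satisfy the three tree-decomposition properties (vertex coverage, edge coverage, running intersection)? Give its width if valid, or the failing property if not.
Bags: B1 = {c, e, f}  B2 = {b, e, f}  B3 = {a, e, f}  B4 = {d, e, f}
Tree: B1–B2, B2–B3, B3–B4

Yes; width 2.

Checking the three conditions: (i) the bags cover all of {a, b, c, d, e, f}; (ii) for each edge, some bag contains both endpoints; (iii) the bags containing any fixed vertex form a subtree. All hold, so the decomposition is valid with width 3 − 1 = 2.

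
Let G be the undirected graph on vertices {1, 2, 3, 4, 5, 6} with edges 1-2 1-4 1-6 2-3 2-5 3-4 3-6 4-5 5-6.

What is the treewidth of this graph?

A width-3 tree decomposition is:
Bags: B1 = {2, 3, 4, 6}  B2 = {1, 2, 4, 6}  B3 = {2, 4, 5, 6}
Tree: B1–B2, B2–B3
Every bag has size at most 4, so the width is 4 − 1 = 3 and tw(G) ≤ 3. For the lower bound: the 4 vertex sets {2,3}, {1,4}, {6}, {5} are disjoint, each induces a connected subgraph, and every pair is joined by at least one edge of G. Contracting each set to a single vertex therefore yields K_{4} as a minor, and since treewidth is minor-monotone, tw(G) ≥ tw(K_{4}) = 3. Hence tw(G) = 3 exactly.

3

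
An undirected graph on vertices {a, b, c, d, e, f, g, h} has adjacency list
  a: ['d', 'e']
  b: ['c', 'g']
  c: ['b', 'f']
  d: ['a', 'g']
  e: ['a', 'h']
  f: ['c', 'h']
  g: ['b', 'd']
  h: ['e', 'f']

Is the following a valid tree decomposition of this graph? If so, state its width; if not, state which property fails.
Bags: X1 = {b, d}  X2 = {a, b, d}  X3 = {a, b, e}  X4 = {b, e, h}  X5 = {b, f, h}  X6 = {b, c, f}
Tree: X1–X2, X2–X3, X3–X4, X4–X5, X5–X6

A tree decomposition must satisfy three properties: every vertex lies in some bag; for every edge, both endpoints lie together in some bag; and for every vertex, the bags containing it form a connected subtree. Here vertex g appears in no bag, so the decomposition is invalid.

No — vertex g appears in no bag.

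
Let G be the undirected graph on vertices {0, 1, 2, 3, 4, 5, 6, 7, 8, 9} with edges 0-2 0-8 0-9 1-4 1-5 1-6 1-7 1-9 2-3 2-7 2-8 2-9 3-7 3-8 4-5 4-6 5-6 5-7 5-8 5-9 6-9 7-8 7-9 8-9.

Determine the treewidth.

A width-3 tree decomposition is:
Bags: B1 = {1, 5, 7, 9}  B2 = {5, 7, 8, 9}  B3 = {1, 5, 6, 9}  B4 = {1, 4, 5, 6}  B5 = {2, 7, 8, 9}  B6 = {2, 3, 7, 8}  B7 = {0, 2, 8, 9}
Tree: B1–B2, B1–B3, B3–B4, B2–B5, B5–B6, B5–B7
The largest bag has 4 vertices, giving width 3; this decomposition certifies tw(G) ≤ 3. On the other hand G contains the 4-clique {0, 2, 8, 9}. A clique must lie in a single bag of any decomposition, so no decomposition can have width below 3. The upper and lower bounds meet at 3, so that is the treewidth.

3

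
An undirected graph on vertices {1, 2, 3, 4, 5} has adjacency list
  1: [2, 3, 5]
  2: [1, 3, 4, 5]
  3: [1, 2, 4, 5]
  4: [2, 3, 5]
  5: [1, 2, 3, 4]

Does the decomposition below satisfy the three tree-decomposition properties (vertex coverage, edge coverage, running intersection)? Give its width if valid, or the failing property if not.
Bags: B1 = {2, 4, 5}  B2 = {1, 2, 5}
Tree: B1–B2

No — vertex 3 appears in no bag.

A tree decomposition must satisfy three properties: every vertex lies in some bag; for every edge, both endpoints lie together in some bag; and for every vertex, the bags containing it form a connected subtree. Here vertex 3 appears in no bag, so the decomposition is invalid.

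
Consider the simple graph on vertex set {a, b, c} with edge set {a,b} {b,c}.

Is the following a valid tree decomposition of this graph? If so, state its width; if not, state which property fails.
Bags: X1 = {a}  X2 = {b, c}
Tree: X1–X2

No — edge (b,a) lies in no bag.

A tree decomposition must satisfy three properties: every vertex lies in some bag; for every edge, both endpoints lie together in some bag; and for every vertex, the bags containing it form a connected subtree. Here edge (b,a) lies in no bag, so the decomposition is invalid.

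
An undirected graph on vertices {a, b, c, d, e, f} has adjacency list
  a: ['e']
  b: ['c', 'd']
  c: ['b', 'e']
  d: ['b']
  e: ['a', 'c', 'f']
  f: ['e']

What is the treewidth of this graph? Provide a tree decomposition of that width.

Every bag has size at most 2, so the width is 2 − 1 = 1 and tw(G) ≤ 1. G has an edge, so its treewidth is at least 1. Combining the bounds, tw(G) = 1.

Treewidth 1.
One optimal decomposition is:
Bags: B1 = {c, e}  B2 = {e, f}  B3 = {b, c}  B4 = {a, e}  B5 = {b, d}
Tree: B1–B2, B1–B3, B2–B4, B3–B5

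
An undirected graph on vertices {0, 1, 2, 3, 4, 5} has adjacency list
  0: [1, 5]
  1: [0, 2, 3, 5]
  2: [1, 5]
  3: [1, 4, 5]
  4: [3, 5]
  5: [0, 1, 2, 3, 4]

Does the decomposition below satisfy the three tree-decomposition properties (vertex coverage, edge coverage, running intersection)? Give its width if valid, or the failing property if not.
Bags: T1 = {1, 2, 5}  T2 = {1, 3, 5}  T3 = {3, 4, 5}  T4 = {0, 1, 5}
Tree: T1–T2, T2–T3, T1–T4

Yes; width 2.

Vertex coverage: the bags together contain {0, 1, 2, 3, 4, 5}, the full vertex set. Edge coverage: each edge of G has both endpoints in at least one bag. Running intersection: for every vertex, the bags containing it form a connected subtree. All three properties hold, so this is a valid tree decomposition of width max|bag| − 1 = 2, and hence tw(G) ≤ 2.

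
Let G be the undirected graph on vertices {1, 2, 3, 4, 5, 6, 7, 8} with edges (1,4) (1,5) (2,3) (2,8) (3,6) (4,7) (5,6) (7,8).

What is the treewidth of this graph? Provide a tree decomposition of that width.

Every bag has size at most 3, so the width is 3 − 1 = 2 and tw(G) ≤ 2. For the lower bound, G contains the cycle 8–7–4–1–5–6–3–2–8, so G is not a forest; only forests have treewidth ≤ 1, hence tw(G) ≥ 2. Hence tw(G) = 2 exactly.

Treewidth 2.
One optimal decomposition is:
Bags: B1 = {4, 7, 8}  B2 = {1, 4, 8}  B3 = {1, 5, 8}  B4 = {5, 6, 8}  B5 = {3, 6, 8}  B6 = {2, 3, 8}
Tree: B1–B2, B2–B3, B3–B4, B4–B5, B5–B6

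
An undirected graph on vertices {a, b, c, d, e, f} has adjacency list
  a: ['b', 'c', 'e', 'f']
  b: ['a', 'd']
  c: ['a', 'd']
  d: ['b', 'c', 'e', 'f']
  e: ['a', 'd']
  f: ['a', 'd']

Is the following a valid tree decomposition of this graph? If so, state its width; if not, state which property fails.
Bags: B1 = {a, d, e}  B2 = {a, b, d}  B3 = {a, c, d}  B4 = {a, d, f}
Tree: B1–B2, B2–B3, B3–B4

Yes; width 2.

Every vertex of G appears in some bag (union = {a, b, c, d, e, f}); every edge is covered by a bag; and for each vertex v the set of bags containing v is connected in the bag tree. The decomposition is therefore valid. The largest bag has 3 vertices, so the width is 2.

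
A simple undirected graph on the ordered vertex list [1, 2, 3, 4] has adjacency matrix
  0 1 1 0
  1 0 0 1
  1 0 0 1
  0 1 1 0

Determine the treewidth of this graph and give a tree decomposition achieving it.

Every bag has size at most 3, so the width is 3 − 1 = 2 and tw(G) ≤ 2. The edges 4–2–1–3–4 form a cycle, so G is not a tree and its treewidth is at least 2. Hence tw(G) = 2 exactly.

Treewidth 2.
One such decomposition:
Bags: B1 = {1, 2, 4}  B2 = {1, 3, 4}
Tree: B1–B2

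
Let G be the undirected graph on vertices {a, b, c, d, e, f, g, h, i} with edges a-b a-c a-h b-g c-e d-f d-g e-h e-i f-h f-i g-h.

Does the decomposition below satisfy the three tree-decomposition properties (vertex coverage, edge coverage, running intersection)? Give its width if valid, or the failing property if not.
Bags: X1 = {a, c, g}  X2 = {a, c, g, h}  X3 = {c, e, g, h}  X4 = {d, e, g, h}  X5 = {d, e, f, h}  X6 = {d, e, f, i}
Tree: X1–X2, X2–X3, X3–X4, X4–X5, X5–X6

A tree decomposition must satisfy three properties: every vertex lies in some bag; for every edge, both endpoints lie together in some bag; and for every vertex, the bags containing it form a connected subtree. Here vertex b appears in no bag, so the decomposition is invalid.

No — vertex b appears in no bag.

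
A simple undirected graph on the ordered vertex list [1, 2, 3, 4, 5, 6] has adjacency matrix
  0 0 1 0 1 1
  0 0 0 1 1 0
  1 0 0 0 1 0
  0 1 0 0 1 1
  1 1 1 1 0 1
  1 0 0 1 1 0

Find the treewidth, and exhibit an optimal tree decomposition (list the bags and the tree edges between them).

Treewidth 2.
One such decomposition:
Bags: B1 = {1, 5, 6}  B2 = {4, 5, 6}  B3 = {2, 4, 5}  B4 = {1, 3, 5}
Tree: B1–B2, B2–B3, B1–B4

Each bag holds 3 vertices, so the decomposition has width 2, which upper-bounds the treewidth. Conversely, {1, 3, 5} is a clique of size 3, and the vertices of any clique must share a bag in every tree decomposition; so some bag has ≥ 3 vertices and tw(G) ≥ 2. Therefore the treewidth is 2.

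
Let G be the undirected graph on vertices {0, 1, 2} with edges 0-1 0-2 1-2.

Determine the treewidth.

A width-2 tree decomposition is:
Bags: B1 = {0, 1, 2}
Tree: (single bag)
A single bag containing all 3 vertices is trivially a valid decomposition of width 2. For the lower bound, the 3 vertices {0, 1, 2} are pairwise adjacent, and any tree decomposition puts a clique entirely inside one bag — forcing width ≥ 2. The upper and lower bounds meet at 2, so that is the treewidth.

2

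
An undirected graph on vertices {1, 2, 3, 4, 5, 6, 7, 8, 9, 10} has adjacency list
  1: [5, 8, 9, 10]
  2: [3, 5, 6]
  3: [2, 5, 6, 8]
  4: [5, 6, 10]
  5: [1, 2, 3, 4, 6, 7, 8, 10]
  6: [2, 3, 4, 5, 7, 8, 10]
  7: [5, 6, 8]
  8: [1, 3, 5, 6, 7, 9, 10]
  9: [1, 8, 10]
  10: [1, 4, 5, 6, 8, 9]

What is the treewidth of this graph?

A width-3 tree decomposition is:
Bags: B1 = {5, 6, 7, 8}  B2 = {5, 6, 8, 10}  B3 = {1, 5, 8, 10}  B4 = {3, 5, 6, 8}  B5 = {2, 3, 5, 6}  B6 = {4, 5, 6, 10}  B7 = {1, 8, 9, 10}
Tree: B1–B2, B2–B3, B1–B4, B4–B5, B2–B6, B3–B7
Every bag has size at most 4, so the width is 4 − 1 = 3 and tw(G) ≤ 3. On the other hand G contains the 4-clique {1, 8, 9, 10}. A clique must lie in a single bag of any decomposition, so no decomposition can have width below 3. The upper and lower bounds meet at 3, so that is the treewidth.

3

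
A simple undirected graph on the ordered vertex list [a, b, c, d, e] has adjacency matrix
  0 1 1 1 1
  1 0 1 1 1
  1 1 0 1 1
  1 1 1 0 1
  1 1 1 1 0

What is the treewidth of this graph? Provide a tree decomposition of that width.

Treewidth 4.
One optimal decomposition is:
Bags: B1 = {a, b, c, d, e}
Tree: (single bag)

A single bag containing all 5 vertices is trivially a valid decomposition of width 4. On the other hand G contains the 5-clique {a, b, c, d, e}. A clique must lie in a single bag of any decomposition, so no decomposition can have width below 4. The upper and lower bounds meet at 4, so that is the treewidth.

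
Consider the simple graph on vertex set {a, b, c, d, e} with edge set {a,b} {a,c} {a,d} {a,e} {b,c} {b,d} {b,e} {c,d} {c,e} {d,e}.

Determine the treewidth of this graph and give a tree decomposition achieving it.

With just one bag of size 5, the width is 5 − 1 = 4, so tw(G) ≤ 4. For the lower bound, the 5 vertices {a, b, c, d, e} are pairwise adjacent, and any tree decomposition puts a clique entirely inside one bag — forcing width ≥ 4. Therefore the treewidth is 4.

Treewidth 4.
Bags: B1 = {a, b, c, d, e}
Tree: (single bag)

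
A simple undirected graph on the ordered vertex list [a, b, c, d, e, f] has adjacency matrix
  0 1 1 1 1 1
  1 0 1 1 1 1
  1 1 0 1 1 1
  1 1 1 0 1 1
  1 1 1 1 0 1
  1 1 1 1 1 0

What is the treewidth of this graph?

5

A width-5 tree decomposition is:
Bags: B1 = {a, b, c, d, e, f}
Tree: (single bag)
A single bag containing all 6 vertices is trivially a valid decomposition of width 5. On the other hand G contains the 6-clique {a, b, c, d, e, f}. A clique must lie in a single bag of any decomposition, so no decomposition can have width below 5. Therefore the treewidth is 5.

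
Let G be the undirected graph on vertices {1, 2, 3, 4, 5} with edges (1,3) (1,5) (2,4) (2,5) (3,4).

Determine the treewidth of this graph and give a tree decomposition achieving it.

Treewidth 2.
One such decomposition:
Bags: B1 = {1, 2, 5}  B2 = {1, 2, 3}  B3 = {2, 3, 4}
Tree: B1–B2, B2–B3

Every bag has size at most 3, so the width is 3 − 1 = 2 and tw(G) ≤ 2. The edges 2–5–1–3–4–2 form a cycle, so G is not a tree and its treewidth is at least 2. Therefore the treewidth is 2.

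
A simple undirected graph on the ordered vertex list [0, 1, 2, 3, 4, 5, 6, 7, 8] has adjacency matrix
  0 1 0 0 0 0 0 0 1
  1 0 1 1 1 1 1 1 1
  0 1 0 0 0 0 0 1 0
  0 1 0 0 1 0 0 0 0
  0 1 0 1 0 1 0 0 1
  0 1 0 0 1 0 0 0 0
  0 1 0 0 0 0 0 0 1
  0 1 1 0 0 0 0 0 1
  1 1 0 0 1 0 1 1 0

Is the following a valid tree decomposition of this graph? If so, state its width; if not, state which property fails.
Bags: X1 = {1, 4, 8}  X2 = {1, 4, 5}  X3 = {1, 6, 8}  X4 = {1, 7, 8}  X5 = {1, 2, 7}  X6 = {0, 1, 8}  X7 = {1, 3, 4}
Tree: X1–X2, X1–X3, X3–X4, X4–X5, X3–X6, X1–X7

Yes; width 2.

Every vertex of G appears in some bag (union = {0, 1, 2, 3, 4, 5, 6, 7, 8}); every edge is covered by a bag; and for each vertex v the set of bags containing v is connected in the bag tree. The decomposition is therefore valid. The largest bag has 3 vertices, so the width is 2.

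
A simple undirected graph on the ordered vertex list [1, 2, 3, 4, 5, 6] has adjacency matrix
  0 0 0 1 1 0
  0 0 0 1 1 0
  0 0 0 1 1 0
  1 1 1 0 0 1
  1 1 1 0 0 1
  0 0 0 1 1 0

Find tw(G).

2

A width-2 tree decomposition is:
Bags: B1 = {1, 4, 5}  B2 = {2, 4, 5}  B3 = {4, 5, 6}  B4 = {3, 4, 5}
Tree: B1–B2, B2–B3, B3–B4
Every bag has size at most 3, so the width is 3 − 1 = 2 and tw(G) ≤ 2. Since 5–1–4–2–5 is a cycle in G, G is not acyclic. Forests are exactly the graphs of treewidth ≤ 1, so tw(G) ≥ 2. Hence tw(G) = 2 exactly.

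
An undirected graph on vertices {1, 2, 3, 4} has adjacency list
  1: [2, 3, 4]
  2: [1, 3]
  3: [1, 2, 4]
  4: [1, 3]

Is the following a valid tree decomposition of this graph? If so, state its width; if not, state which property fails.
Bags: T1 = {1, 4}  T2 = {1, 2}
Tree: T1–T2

No — vertex 3 appears in no bag.

A tree decomposition must satisfy three properties: every vertex lies in some bag; for every edge, both endpoints lie together in some bag; and for every vertex, the bags containing it form a connected subtree. Here vertex 3 appears in no bag, so the decomposition is invalid.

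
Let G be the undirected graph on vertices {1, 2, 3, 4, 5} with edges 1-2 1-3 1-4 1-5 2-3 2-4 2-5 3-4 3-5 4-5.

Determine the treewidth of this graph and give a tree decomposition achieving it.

A single bag containing all 5 vertices is trivially a valid decomposition of width 4. On the other hand G contains the 5-clique {1, 2, 3, 4, 5}. A clique must lie in a single bag of any decomposition, so no decomposition can have width below 4. Therefore the treewidth is 4.

Treewidth 4.
One such decomposition:
Bags: B1 = {1, 2, 3, 4, 5}
Tree: (single bag)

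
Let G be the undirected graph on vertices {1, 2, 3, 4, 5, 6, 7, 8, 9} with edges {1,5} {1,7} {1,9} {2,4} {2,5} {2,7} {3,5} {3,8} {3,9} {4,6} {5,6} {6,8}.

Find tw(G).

A width-3 tree decomposition is:
Bags: B1 = {2, 4, 6, 7}  B2 = {2, 5, 6, 7}  B3 = {1, 5, 6, 7}  B4 = {1, 5, 6, 8}  B5 = {1, 3, 5, 8}  B6 = {1, 3, 8, 9}
Tree: B1–B2, B2–B3, B3–B4, B4–B5, B5–B6
The largest bag has 4 vertices, giving width 3; this decomposition certifies tw(G) ≤ 3. For the lower bound: the 4 vertex sets {2,4,7}, {6}, {5}, {1,3,8,9} are disjoint, each induces a connected subgraph, and every pair is joined by at least one edge of G. Contracting each set to a single vertex therefore yields K_{4} as a minor, and since treewidth is minor-monotone, tw(G) ≥ tw(K_{4}) = 3. The upper and lower bounds meet at 3, so that is the treewidth.

3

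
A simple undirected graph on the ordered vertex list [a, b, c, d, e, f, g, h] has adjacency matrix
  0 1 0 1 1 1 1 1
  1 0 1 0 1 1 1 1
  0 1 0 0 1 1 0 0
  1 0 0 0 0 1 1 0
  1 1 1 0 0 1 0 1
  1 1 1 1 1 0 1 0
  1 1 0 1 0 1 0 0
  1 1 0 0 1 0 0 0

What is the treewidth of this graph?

3

A width-3 tree decomposition is:
Bags: B1 = {a, b, e, f}  B2 = {a, b, f, g}  B3 = {b, c, e, f}  B4 = {a, b, e, h}  B5 = {a, d, f, g}
Tree: B1–B2, B1–B3, B1–B4, B2–B5
Each bag holds 4 vertices, so the decomposition has width 3, which upper-bounds the treewidth. For the lower bound, the 4 vertices {a, b, e, h} are pairwise adjacent, and any tree decomposition puts a clique entirely inside one bag — forcing width ≥ 3. Combining the bounds, tw(G) = 3.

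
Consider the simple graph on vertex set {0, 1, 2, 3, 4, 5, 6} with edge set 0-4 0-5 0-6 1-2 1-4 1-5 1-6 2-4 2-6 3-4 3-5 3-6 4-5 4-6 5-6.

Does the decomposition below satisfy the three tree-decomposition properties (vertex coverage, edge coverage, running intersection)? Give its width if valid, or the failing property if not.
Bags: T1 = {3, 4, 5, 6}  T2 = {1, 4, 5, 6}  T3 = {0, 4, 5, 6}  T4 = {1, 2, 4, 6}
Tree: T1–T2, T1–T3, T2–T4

Yes; width 3.

Vertex coverage: the bags together contain {0, 1, 2, 3, 4, 5, 6}, the full vertex set. Edge coverage: each edge of G has both endpoints in at least one bag. Running intersection: for every vertex, the bags containing it form a connected subtree. All three properties hold, so this is a valid tree decomposition of width max|bag| − 1 = 3, and hence tw(G) ≤ 3.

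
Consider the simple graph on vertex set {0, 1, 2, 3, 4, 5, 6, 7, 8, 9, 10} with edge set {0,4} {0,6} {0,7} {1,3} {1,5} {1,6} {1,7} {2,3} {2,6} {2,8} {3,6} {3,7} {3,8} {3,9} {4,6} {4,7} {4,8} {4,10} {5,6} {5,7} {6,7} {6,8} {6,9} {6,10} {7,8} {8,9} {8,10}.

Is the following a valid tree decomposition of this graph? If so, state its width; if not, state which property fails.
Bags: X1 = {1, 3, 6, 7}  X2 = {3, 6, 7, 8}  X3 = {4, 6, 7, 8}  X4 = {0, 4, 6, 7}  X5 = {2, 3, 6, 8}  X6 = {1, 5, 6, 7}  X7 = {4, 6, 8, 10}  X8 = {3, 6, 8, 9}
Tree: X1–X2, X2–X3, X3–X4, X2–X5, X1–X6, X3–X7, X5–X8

Vertex coverage: the bags together contain {0, 1, 2, 3, 4, 5, 6, 7, 8, 9, 10}, the full vertex set. Edge coverage: each edge of G has both endpoints in at least one bag. Running intersection: for every vertex, the bags containing it form a connected subtree. All three properties hold, so this is a valid tree decomposition of width max|bag| − 1 = 3, and hence tw(G) ≤ 3.

Yes; width 3.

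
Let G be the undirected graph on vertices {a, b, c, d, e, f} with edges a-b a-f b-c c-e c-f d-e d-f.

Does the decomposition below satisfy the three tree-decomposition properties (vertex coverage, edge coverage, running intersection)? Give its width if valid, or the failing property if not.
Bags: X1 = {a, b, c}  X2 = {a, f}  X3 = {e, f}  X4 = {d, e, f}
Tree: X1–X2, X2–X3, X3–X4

A tree decomposition must satisfy three properties: every vertex lies in some bag; for every edge, both endpoints lie together in some bag; and for every vertex, the bags containing it form a connected subtree. Here edge (c,f) lies in no bag, so the decomposition is invalid.

No — edge (c,f) lies in no bag.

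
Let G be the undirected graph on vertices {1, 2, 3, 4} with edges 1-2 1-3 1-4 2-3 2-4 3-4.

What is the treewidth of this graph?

3

A width-3 tree decomposition is:
Bags: B1 = {1, 2, 3, 4}
Tree: (single bag)
A single bag containing all 4 vertices is trivially a valid decomposition of width 3. Conversely, {1, 2, 3, 4} is a clique of size 4, and the vertices of any clique must share a bag in every tree decomposition; so some bag has ≥ 4 vertices and tw(G) ≥ 3. Therefore the treewidth is 3.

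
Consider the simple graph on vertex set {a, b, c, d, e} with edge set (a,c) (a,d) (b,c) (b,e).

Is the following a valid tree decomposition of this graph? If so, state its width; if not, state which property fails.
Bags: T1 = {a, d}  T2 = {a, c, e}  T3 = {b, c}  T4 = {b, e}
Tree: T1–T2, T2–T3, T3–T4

No — bags containing vertex e are not connected in the tree.

A tree decomposition must satisfy three properties: every vertex lies in some bag; for every edge, both endpoints lie together in some bag; and for every vertex, the bags containing it form a connected subtree. Here bags containing vertex e are not connected in the tree, so the decomposition is invalid.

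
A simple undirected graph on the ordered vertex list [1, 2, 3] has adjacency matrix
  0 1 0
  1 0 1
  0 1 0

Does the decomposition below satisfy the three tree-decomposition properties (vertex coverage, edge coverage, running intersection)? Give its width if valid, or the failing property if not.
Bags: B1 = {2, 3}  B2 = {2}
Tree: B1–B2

No — vertex 1 appears in no bag.

A tree decomposition must satisfy three properties: every vertex lies in some bag; for every edge, both endpoints lie together in some bag; and for every vertex, the bags containing it form a connected subtree. Here vertex 1 appears in no bag, so the decomposition is invalid.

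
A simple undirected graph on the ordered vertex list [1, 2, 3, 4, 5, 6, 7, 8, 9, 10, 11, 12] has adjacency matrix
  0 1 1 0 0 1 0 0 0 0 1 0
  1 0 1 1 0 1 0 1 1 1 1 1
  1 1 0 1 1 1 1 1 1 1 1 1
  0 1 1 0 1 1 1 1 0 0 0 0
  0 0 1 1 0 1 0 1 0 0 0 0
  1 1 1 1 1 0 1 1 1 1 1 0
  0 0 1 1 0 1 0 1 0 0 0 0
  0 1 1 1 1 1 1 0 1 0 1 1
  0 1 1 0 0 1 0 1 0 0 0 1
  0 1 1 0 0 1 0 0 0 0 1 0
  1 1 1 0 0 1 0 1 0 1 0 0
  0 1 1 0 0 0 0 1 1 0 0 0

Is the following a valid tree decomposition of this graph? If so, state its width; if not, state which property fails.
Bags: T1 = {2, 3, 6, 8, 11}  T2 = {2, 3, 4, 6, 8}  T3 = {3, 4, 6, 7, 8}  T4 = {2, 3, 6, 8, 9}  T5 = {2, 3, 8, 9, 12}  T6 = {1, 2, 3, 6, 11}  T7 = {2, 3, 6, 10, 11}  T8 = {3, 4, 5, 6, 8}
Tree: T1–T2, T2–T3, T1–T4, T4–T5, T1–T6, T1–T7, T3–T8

Yes; width 4.

Every vertex of G appears in some bag (union = {1, 2, 3, 4, 5, 6, 7, 8, 9, 10, 11, 12}); every edge is covered by a bag; and for each vertex v the set of bags containing v is connected in the bag tree. The decomposition is therefore valid. The largest bag has 5 vertices, so the width is 4.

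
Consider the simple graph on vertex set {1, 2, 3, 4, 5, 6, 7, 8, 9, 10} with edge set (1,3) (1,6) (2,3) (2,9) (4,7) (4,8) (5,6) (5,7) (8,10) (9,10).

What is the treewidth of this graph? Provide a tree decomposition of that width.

Treewidth 2.
One such decomposition:
Bags: B1 = {8, 9, 10}  B2 = {4, 8, 9}  B3 = {4, 7, 9}  B4 = {5, 7, 9}  B5 = {5, 6, 9}  B6 = {1, 6, 9}  B7 = {1, 3, 9}  B8 = {2, 3, 9}
Tree: B1–B2, B2–B3, B3–B4, B4–B5, B5–B6, B6–B7, B7–B8

Each bag holds 3 vertices, so the decomposition has width 2, which upper-bounds the treewidth. For the lower bound, G contains the cycle 9–10–8–4–7–5–6–1–3–2–9, so G is not a forest; only forests have treewidth ≤ 1, hence tw(G) ≥ 2. Combining the bounds, tw(G) = 2.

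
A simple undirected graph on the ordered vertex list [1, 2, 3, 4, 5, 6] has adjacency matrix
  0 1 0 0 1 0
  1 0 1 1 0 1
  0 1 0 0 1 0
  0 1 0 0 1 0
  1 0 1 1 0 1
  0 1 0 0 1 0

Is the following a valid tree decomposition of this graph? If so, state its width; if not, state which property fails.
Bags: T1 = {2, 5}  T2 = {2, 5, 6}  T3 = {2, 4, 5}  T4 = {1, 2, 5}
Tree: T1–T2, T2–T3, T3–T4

No — vertex 3 appears in no bag.

A tree decomposition must satisfy three properties: every vertex lies in some bag; for every edge, both endpoints lie together in some bag; and for every vertex, the bags containing it form a connected subtree. Here vertex 3 appears in no bag, so the decomposition is invalid.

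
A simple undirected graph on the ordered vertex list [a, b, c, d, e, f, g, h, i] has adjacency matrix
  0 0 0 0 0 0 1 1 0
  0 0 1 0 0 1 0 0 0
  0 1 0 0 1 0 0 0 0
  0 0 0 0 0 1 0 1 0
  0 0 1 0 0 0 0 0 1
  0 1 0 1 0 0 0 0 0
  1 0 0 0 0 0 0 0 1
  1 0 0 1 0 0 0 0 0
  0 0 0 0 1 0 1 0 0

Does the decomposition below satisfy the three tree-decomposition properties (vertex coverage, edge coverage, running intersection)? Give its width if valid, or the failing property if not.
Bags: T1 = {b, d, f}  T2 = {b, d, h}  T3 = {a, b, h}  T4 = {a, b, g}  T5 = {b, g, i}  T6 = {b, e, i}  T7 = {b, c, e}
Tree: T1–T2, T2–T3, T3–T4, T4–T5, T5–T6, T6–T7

Yes; width 2.

Every vertex of G appears in some bag (union = {a, b, c, d, e, f, g, h, i}); every edge is covered by a bag; and for each vertex v the set of bags containing v is connected in the bag tree. The decomposition is therefore valid. The largest bag has 3 vertices, so the width is 2.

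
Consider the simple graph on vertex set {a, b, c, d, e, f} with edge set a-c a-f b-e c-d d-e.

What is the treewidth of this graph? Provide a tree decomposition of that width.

Each bag holds 2 vertices, so the decomposition has width 1, which upper-bounds the treewidth. Any graph with an edge has treewidth ≥ 1, and G has the edge b–e. Combining the bounds, tw(G) = 1.

Treewidth 1.
One optimal decomposition is:
Bags: B1 = {b, e}  B2 = {d, e}  B3 = {c, d}  B4 = {a, c}  B5 = {a, f}
Tree: B1–B2, B2–B3, B3–B4, B4–B5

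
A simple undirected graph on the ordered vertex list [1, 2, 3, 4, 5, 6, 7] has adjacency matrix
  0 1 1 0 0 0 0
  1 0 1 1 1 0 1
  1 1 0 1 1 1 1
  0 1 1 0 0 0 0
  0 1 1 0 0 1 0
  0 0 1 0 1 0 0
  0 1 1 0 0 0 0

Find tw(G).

A width-2 tree decomposition is:
Bags: B1 = {1, 2, 3}  B2 = {2, 3, 5}  B3 = {3, 5, 6}  B4 = {2, 3, 4}  B5 = {2, 3, 7}
Tree: B1–B2, B2–B3, B1–B4, B2–B5
The largest bag has 3 vertices, giving width 2; this decomposition certifies tw(G) ≤ 2. On the other hand G contains the 3-clique {1, 2, 3}. A clique must lie in a single bag of any decomposition, so no decomposition can have width below 2. Hence tw(G) = 2 exactly.

2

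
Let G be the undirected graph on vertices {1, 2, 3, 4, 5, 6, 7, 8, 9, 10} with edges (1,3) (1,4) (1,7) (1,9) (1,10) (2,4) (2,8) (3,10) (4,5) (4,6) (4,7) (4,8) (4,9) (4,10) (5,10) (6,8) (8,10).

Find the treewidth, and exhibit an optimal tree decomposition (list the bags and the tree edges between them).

Treewidth 2.
One such decomposition:
Bags: B1 = {4, 6, 8}  B2 = {4, 8, 10}  B3 = {2, 4, 8}  B4 = {4, 5, 10}  B5 = {1, 4, 10}  B6 = {1, 4, 9}  B7 = {1, 3, 10}  B8 = {1, 4, 7}
Tree: B1–B2, B2–B3, B2–B4, B4–B5, B5–B6, B5–B7, B5–B8

Each bag holds 3 vertices, so the decomposition has width 2, which upper-bounds the treewidth. Conversely, {1, 3, 10} is a clique of size 3, and the vertices of any clique must share a bag in every tree decomposition; so some bag has ≥ 3 vertices and tw(G) ≥ 2. The upper and lower bounds meet at 2, so that is the treewidth.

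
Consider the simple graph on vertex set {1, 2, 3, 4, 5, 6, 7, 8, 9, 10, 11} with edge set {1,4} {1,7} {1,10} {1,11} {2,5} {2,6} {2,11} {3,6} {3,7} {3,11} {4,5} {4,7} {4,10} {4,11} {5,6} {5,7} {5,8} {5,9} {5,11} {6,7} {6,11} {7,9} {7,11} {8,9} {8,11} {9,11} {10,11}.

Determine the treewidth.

3

A width-3 tree decomposition is:
Bags: B1 = {4, 5, 7, 11}  B2 = {1, 4, 7, 11}  B3 = {5, 6, 7, 11}  B4 = {1, 4, 10, 11}  B5 = {2, 5, 6, 11}  B6 = {3, 6, 7, 11}  B7 = {5, 7, 9, 11}  B8 = {5, 8, 9, 11}
Tree: B1–B2, B1–B3, B2–B4, B3–B5, B3–B6, B3–B7, B7–B8
Each bag holds 4 vertices, so the decomposition has width 3, which upper-bounds the treewidth. On the other hand G contains the 4-clique {1, 4, 10, 11}. A clique must lie in a single bag of any decomposition, so no decomposition can have width below 3. The upper and lower bounds meet at 3, so that is the treewidth.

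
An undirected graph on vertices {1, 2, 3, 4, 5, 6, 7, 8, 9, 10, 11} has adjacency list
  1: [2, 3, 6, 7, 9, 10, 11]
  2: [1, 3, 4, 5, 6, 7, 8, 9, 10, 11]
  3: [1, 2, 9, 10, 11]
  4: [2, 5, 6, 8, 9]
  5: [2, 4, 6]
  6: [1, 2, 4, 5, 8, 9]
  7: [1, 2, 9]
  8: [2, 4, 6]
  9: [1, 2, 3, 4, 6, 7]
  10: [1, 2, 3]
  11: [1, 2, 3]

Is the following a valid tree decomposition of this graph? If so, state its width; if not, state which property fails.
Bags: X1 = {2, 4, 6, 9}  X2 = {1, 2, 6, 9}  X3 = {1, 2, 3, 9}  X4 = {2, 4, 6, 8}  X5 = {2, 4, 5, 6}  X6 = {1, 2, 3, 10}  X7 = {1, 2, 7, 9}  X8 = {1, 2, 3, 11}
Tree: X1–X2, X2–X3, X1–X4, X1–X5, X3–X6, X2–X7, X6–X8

Yes; width 3.

Every vertex of G appears in some bag (union = {1, 2, 3, 4, 5, 6, 7, 8, 9, 10, 11}); every edge is covered by a bag; and for each vertex v the set of bags containing v is connected in the bag tree. The decomposition is therefore valid. The largest bag has 4 vertices, so the width is 3.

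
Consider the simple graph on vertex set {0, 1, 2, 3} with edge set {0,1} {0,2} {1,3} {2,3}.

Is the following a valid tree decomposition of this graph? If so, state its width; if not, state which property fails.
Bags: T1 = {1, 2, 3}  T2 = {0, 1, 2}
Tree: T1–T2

Yes; width 2.

Checking the three conditions: (i) the bags cover all of {0, 1, 2, 3}; (ii) for each edge, some bag contains both endpoints; (iii) the bags containing any fixed vertex form a subtree. All hold, so the decomposition is valid with width 3 − 1 = 2.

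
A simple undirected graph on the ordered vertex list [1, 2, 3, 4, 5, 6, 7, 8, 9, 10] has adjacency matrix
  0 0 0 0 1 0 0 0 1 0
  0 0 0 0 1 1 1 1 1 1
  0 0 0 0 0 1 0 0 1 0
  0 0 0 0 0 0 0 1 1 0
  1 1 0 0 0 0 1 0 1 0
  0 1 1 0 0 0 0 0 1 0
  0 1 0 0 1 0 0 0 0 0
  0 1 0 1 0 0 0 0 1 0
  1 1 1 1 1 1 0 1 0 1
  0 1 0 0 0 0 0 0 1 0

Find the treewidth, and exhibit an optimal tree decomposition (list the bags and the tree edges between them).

Treewidth 2.
One such decomposition:
Bags: B1 = {2, 5, 9}  B2 = {2, 6, 9}  B3 = {3, 6, 9}  B4 = {2, 5, 7}  B5 = {2, 9, 10}  B6 = {2, 8, 9}  B7 = {4, 8, 9}  B8 = {1, 5, 9}
Tree: B1–B2, B2–B3, B1–B4, B1–B5, B2–B6, B6–B7, B1–B8

Every bag has size at most 3, so the width is 3 − 1 = 2 and tw(G) ≤ 2. For the lower bound, the 3 vertices {1, 5, 9} are pairwise adjacent, and any tree decomposition puts a clique entirely inside one bag — forcing width ≥ 2. The upper and lower bounds meet at 2, so that is the treewidth.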